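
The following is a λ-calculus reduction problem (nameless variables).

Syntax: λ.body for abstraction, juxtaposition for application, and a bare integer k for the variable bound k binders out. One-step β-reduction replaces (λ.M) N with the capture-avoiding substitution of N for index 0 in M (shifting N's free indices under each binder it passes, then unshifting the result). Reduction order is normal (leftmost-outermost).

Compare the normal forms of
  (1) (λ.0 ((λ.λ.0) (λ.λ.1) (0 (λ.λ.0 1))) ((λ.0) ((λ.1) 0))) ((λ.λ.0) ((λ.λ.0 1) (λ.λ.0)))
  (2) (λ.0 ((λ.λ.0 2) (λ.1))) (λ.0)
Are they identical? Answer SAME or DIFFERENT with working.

Answer: SAME — A ⇓ λ.0 (λ.0), B ⇓ λ.0 (λ.0)

Reduction:
Term A:
  start: (λ.0 ((λ.λ.0) (λ.λ.1) (0 (λ.λ.0 1))) ((λ.0) ((λ.1) 0))) ((λ.λ.0) ((λ.λ.0 1) (λ.λ.0)))
  [1] (λ.λ.0) ((λ.λ.0 1) (λ.λ.0)) ((λ.λ.0) (λ.λ.1) ((λ.λ.0) ((λ.λ.0 1) (λ.λ.0)) (λ.λ.0 1))) ((λ.0) ((λ.(λ.λ.0) ((λ.λ.0 1) (λ.λ.0))) ((λ.λ.0) ((λ.λ.0 1) (λ.λ.0)))))
  [2] (λ.0) ((λ.λ.0) (λ.λ.1) ((λ.λ.0) ((λ.λ.0 1) (λ.λ.0)) (λ.λ.0 1))) ((λ.0) ((λ.(λ.λ.0) ((λ.λ.0 1) (λ.λ.0))) ((λ.λ.0) ((λ.λ.0 1) (λ.λ.0)))))
  [3] (λ.λ.0) (λ.λ.1) ((λ.λ.0) ((λ.λ.0 1) (λ.λ.0)) (λ.λ.0 1)) ((λ.0) ((λ.(λ.λ.0) ((λ.λ.0 1) (λ.λ.0))) ((λ.λ.0) ((λ.λ.0 1) (λ.λ.0)))))
  [4] (λ.0) ((λ.λ.0) ((λ.λ.0 1) (λ.λ.0)) (λ.λ.0 1)) ((λ.0) ((λ.(λ.λ.0) ((λ.λ.0 1) (λ.λ.0))) ((λ.λ.0) ((λ.λ.0 1) (λ.λ.0)))))
  [5] (λ.λ.0) ((λ.λ.0 1) (λ.λ.0)) (λ.λ.0 1) ((λ.0) ((λ.(λ.λ.0) ((λ.λ.0 1) (λ.λ.0))) ((λ.λ.0) ((λ.λ.0 1) (λ.λ.0)))))
  [6] (λ.0) (λ.λ.0 1) ((λ.0) ((λ.(λ.λ.0) ((λ.λ.0 1) (λ.λ.0))) ((λ.λ.0) ((λ.λ.0 1) (λ.λ.0)))))
  [7] (λ.λ.0 1) ((λ.0) ((λ.(λ.λ.0) ((λ.λ.0 1) (λ.λ.0))) ((λ.λ.0) ((λ.λ.0 1) (λ.λ.0)))))
  [8] λ.0 ((λ.0) ((λ.(λ.λ.0) ((λ.λ.0 1) (λ.λ.0))) ((λ.λ.0) ((λ.λ.0 1) (λ.λ.0)))))
  [9] λ.0 ((λ.(λ.λ.0) ((λ.λ.0 1) (λ.λ.0))) ((λ.λ.0) ((λ.λ.0 1) (λ.λ.0))))
  [10] λ.0 ((λ.λ.0) ((λ.λ.0 1) (λ.λ.0)))
  [11] λ.0 (λ.0)

Term B:
  start: (λ.0 ((λ.λ.0 2) (λ.1))) (λ.0)
  [1] (λ.0) ((λ.λ.0 (λ.0)) (λ.λ.0))
  [2] (λ.λ.0 (λ.0)) (λ.λ.0)
  [3] λ.0 (λ.0)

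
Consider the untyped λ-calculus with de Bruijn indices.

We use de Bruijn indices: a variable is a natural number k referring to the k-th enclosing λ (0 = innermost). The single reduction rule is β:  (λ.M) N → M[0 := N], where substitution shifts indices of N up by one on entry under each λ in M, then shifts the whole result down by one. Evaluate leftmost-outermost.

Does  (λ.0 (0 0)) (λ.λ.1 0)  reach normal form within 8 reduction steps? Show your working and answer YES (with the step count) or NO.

  start: (λ.0 (0 0)) (λ.λ.1 0)
  step 1: (λ.λ.1 0) ((λ.λ.1 0) (λ.λ.1 0))
  step 2: λ.(λ.λ.1 0) (λ.λ.1 0) 0
  step 3: λ.(λ.(λ.λ.1 0) 0) 0
  step 4: λ.(λ.λ.1 0) 0
  step 5: λ.λ.1 0

Answer: YES — reaches normal form λ.λ.1 0 in 5 ≤ 8 steps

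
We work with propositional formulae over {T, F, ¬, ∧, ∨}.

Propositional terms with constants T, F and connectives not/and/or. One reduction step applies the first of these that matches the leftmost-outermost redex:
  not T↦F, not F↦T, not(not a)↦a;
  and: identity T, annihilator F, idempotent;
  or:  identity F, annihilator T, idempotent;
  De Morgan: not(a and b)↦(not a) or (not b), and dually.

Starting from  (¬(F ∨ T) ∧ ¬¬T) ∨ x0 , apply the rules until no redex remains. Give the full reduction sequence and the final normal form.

  start: (¬(F ∨ T) ∧ ¬¬T) ∨ x0
  →1  ((¬F ∧ ¬T) ∧ ¬¬T) ∨ x0
  →2  ((T ∧ ¬T) ∧ ¬¬T) ∨ x0
  →3  (¬T ∧ ¬¬T) ∨ x0
  →4  (F ∧ ¬¬T) ∨ x0
  →5  F ∨ x0
  →6  x0

Answer: normal form = x0  (in 6 steps)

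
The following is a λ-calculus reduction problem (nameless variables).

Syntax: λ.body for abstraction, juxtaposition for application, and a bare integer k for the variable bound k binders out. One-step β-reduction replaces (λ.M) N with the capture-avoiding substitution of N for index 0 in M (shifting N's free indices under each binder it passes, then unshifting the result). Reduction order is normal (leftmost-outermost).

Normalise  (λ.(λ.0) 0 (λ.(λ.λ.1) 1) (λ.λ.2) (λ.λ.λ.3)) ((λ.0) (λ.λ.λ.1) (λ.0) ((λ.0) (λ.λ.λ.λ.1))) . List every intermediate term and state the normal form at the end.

Answer: normal form = λ.λ.1  (in 9 steps)

Reduction:
  start: (λ.(λ.0) 0 (λ.(λ.λ.1) 1) (λ.λ.2) (λ.λ.λ.3)) ((λ.0) (λ.λ.λ.1) (λ.0) ((λ.0) (λ.λ.λ.λ.1)))
  [1] (λ.0) ((λ.0) (λ.λ.λ.1) (λ.0) ((λ.0) (λ.λ.λ.λ.1))) (λ.(λ.λ.1) ((λ.0) (λ.λ.λ.1) (λ.0) ((λ.0) (λ.λ.λ.λ.1)))) (λ.λ.(λ.0) (λ.λ.λ.1) (λ.0) ((λ.0) (λ.λ.λ.λ.1))) (λ.λ.λ.(λ.0) (λ.λ.λ.1) (λ.0) ((λ.0) (λ.λ.λ.λ.1)))
  [2] (λ.0) (λ.λ.λ.1) (λ.0) ((λ.0) (λ.λ.λ.λ.1)) (λ.(λ.λ.1) ((λ.0) (λ.λ.λ.1) (λ.0) ((λ.0) (λ.λ.λ.λ.1)))) (λ.λ.(λ.0) (λ.λ.λ.1) (λ.0) ((λ.0) (λ.λ.λ.λ.1))) (λ.λ.λ.(λ.0) (λ.λ.λ.1) (λ.0) ((λ.0) (λ.λ.λ.λ.1)))
  [3] (λ.λ.λ.1) (λ.0) ((λ.0) (λ.λ.λ.λ.1)) (λ.(λ.λ.1) ((λ.0) (λ.λ.λ.1) (λ.0) ((λ.0) (λ.λ.λ.λ.1)))) (λ.λ.(λ.0) (λ.λ.λ.1) (λ.0) ((λ.0) (λ.λ.λ.λ.1))) (λ.λ.λ.(λ.0) (λ.λ.λ.1) (λ.0) ((λ.0) (λ.λ.λ.λ.1)))
  [4] (λ.λ.1) ((λ.0) (λ.λ.λ.λ.1)) (λ.(λ.λ.1) ((λ.0) (λ.λ.λ.1) (λ.0) ((λ.0) (λ.λ.λ.λ.1)))) (λ.λ.(λ.0) (λ.λ.λ.1) (λ.0) ((λ.0) (λ.λ.λ.λ.1))) (λ.λ.λ.(λ.0) (λ.λ.λ.1) (λ.0) ((λ.0) (λ.λ.λ.λ.1)))
  [5] (λ.(λ.0) (λ.λ.λ.λ.1)) (λ.(λ.λ.1) ((λ.0) (λ.λ.λ.1) (λ.0) ((λ.0) (λ.λ.λ.λ.1)))) (λ.λ.(λ.0) (λ.λ.λ.1) (λ.0) ((λ.0) (λ.λ.λ.λ.1))) (λ.λ.λ.(λ.0) (λ.λ.λ.1) (λ.0) ((λ.0) (λ.λ.λ.λ.1)))
  [6] (λ.0) (λ.λ.λ.λ.1) (λ.λ.(λ.0) (λ.λ.λ.1) (λ.0) ((λ.0) (λ.λ.λ.λ.1))) (λ.λ.λ.(λ.0) (λ.λ.λ.1) (λ.0) ((λ.0) (λ.λ.λ.λ.1)))
  [7] (λ.λ.λ.λ.1) (λ.λ.(λ.0) (λ.λ.λ.1) (λ.0) ((λ.0) (λ.λ.λ.λ.1))) (λ.λ.λ.(λ.0) (λ.λ.λ.1) (λ.0) ((λ.0) (λ.λ.λ.λ.1)))
  [8] (λ.λ.λ.1) (λ.λ.λ.(λ.0) (λ.λ.λ.1) (λ.0) ((λ.0) (λ.λ.λ.λ.1)))
  [9] λ.λ.1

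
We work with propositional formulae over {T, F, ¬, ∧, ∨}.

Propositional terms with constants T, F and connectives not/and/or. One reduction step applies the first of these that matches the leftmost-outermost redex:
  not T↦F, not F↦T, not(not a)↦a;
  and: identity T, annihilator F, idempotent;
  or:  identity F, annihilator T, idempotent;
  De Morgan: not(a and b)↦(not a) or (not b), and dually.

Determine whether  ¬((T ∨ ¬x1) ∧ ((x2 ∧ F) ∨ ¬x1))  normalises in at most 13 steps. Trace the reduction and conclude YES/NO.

Answer: YES — reaches normal form x1 in 11 ≤ 13 steps

Reduction:
  start: ¬((T ∨ ¬x1) ∧ ((x2 ∧ F) ∨ ¬x1))
  step 1: ¬(T ∨ ¬x1) ∨ ¬((x2 ∧ F) ∨ ¬x1)
  step 2: (¬T ∧ ¬¬x1) ∨ ¬((x2 ∧ F) ∨ ¬x1)
  step 3: (F ∧ ¬¬x1) ∨ ¬((x2 ∧ F) ∨ ¬x1)
  step 4: F ∨ ¬((x2 ∧ F) ∨ ¬x1)
  step 5: ¬((x2 ∧ F) ∨ ¬x1)
  step 6: ¬(x2 ∧ F) ∧ ¬¬x1
  step 7: (¬x2 ∨ ¬F) ∧ ¬¬x1
  step 8: (¬x2 ∨ T) ∧ ¬¬x1
  step 9: T ∧ ¬¬x1
  step 10: ¬¬x1
  step 11: x1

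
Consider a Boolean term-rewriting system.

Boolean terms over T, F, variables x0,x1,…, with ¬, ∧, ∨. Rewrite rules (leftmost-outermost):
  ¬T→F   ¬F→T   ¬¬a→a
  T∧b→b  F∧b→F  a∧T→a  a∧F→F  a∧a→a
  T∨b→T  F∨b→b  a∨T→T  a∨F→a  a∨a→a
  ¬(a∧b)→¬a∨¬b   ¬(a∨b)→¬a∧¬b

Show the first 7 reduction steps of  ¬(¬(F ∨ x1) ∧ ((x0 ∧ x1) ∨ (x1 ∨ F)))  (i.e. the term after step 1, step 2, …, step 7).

Answer: after 7 steps: x1 ∨ ((¬x0 ∨ ¬x1) ∧ (¬x1 ∧ T))

Reduction:
  start: ¬(¬(F ∨ x1) ∧ ((x0 ∧ x1) ∨ (x1 ∨ F)))
  [1] ¬¬(F ∨ x1) ∨ ¬((x0 ∧ x1) ∨ (x1 ∨ F))
  [2] (F ∨ x1) ∨ ¬((x0 ∧ x1) ∨ (x1 ∨ F))
  [3] x1 ∨ ¬((x0 ∧ x1) ∨ (x1 ∨ F))
  [4] x1 ∨ (¬(x0 ∧ x1) ∧ ¬(x1 ∨ F))
  [5] x1 ∨ ((¬x0 ∨ ¬x1) ∧ ¬(x1 ∨ F))
  [6] x1 ∨ ((¬x0 ∨ ¬x1) ∧ (¬x1 ∧ ¬F))
  [7] x1 ∨ ((¬x0 ∨ ¬x1) ∧ (¬x1 ∧ T))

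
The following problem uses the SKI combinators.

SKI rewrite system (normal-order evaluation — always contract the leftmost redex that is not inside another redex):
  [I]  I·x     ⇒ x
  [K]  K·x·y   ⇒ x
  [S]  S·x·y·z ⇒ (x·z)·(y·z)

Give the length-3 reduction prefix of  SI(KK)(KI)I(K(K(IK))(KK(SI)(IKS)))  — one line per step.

Answer: after 3 steps: II(K(K(IK))(KK(SI)(IKS)))

Derivation:
  start: SI(KK)(KI)I(K(K(IK))(KK(SI)(IKS)))
  [1] I(KI)(KK(KI))I(K(K(IK))(KK(SI)(IKS)))
  [2] KI(KK(KI))I(K(K(IK))(KK(SI)(IKS)))
  [3] II(K(K(IK))(KK(SI)(IKS)))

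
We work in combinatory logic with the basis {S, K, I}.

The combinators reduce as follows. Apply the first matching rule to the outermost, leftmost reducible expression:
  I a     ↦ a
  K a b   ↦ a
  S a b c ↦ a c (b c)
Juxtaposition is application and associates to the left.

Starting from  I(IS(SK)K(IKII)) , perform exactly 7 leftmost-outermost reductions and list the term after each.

  start: I(IS(SK)K(IKII))
  step 1: IS(SK)K(IKII)
  step 2: S(SK)K(IKII)
  step 3: SK(IKII)(K(IKII))
  step 4: K(K(IKII))(IKII(K(IKII)))
  step 5: K(IKII)
  step 6: K(KII)
  step 7: KI

Answer: after 7 steps: KI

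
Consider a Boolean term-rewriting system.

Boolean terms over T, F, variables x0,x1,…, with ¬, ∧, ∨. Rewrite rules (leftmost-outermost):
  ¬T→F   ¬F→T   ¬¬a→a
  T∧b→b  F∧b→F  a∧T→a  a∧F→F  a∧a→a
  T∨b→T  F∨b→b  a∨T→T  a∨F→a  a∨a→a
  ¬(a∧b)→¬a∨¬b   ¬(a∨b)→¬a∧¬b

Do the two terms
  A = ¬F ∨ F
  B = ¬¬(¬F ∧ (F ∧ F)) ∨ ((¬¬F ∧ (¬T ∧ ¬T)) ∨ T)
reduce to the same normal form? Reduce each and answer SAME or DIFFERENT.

Answer: SAME — A ⇓ T, B ⇓ T

Derivation:
Term A:
  start: ¬F ∨ F
  step 1: ¬F
  step 2: T

Term B:
  start: ¬¬(¬F ∧ (F ∧ F)) ∨ ((¬¬F ∧ (¬T ∧ ¬T)) ∨ T)
  step 1: (¬F ∧ (F ∧ F)) ∨ ((¬¬F ∧ (¬T ∧ ¬T)) ∨ T)
  step 2: (T ∧ (F ∧ F)) ∨ ((¬¬F ∧ (¬T ∧ ¬T)) ∨ T)
  step 3: (F ∧ F) ∨ ((¬¬F ∧ (¬T ∧ ¬T)) ∨ T)
  step 4: F ∨ ((¬¬F ∧ (¬T ∧ ¬T)) ∨ T)
  step 5: (¬¬F ∧ (¬T ∧ ¬T)) ∨ T
  step 6: T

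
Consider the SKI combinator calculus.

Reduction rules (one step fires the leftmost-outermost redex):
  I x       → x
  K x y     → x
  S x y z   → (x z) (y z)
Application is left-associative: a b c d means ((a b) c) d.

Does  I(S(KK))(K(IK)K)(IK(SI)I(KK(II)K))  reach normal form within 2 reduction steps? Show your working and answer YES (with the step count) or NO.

  start: I(S(KK))(K(IK)K)(IK(SI)I(KK(II)K))
  →1  S(KK)(K(IK)K)(IK(SI)I(KK(II)K))
  →2  KK(IK(SI)I(KK(II)K))(K(IK)K(IK(SI)I(KK(II)K)))

Answer: NO — after 2 steps the term is KK(IK(SI)I(KK(II)K))(K(IK)K(IK(SI)I(KK(II)K))), not yet normal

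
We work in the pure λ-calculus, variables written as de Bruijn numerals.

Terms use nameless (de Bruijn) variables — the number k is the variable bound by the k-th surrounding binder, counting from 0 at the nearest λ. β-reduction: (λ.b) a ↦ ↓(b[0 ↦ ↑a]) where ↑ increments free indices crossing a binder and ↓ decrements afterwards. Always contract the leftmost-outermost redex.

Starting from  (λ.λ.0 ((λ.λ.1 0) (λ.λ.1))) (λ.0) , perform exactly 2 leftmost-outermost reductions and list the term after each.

Answer: after 2 steps: λ.0 (λ.(λ.λ.1) 0)

Derivation:
  start: (λ.λ.0 ((λ.λ.1 0) (λ.λ.1))) (λ.0)
  [1] λ.0 ((λ.λ.1 0) (λ.λ.1))
  [2] λ.0 (λ.(λ.λ.1) 0)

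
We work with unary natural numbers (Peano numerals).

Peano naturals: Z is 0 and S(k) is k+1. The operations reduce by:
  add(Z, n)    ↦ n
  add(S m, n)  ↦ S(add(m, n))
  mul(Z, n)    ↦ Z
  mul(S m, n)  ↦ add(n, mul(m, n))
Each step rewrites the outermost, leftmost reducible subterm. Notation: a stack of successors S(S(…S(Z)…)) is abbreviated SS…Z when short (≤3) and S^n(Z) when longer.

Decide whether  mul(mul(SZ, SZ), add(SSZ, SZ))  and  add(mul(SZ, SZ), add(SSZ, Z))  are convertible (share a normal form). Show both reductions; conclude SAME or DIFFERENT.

Term A:
  start: mul(mul(SZ, SZ), add(SSZ, SZ))
  →1  mul(add(SZ, mul(Z, SZ)), add(SSZ, SZ))
  →2  mul(S(add(Z, mul(Z, SZ))), add(SSZ, SZ))
  →3  add(add(SSZ, SZ), mul(add(Z, mul(Z, SZ)), add(SSZ, SZ)))
  →4  add(S(add(SZ, SZ)), mul(add(Z, mul(Z, SZ)), add(SSZ, SZ)))
  →5  S(add(add(SZ, SZ), mul(add(Z, mul(Z, SZ)), add(SSZ, SZ))))
  →6  S(add(S(add(Z, SZ)), mul(add(Z, mul(Z, SZ)), add(SSZ, SZ))))
  →7  S(S(add(add(Z, SZ), mul(add(Z, mul(Z, SZ)), add(SSZ, SZ)))))
  →8  S(S(add(SZ, mul(add(Z, mul(Z, SZ)), add(SSZ, SZ)))))
  →9  S(S(S(add(Z, mul(add(Z, mul(Z, SZ)), add(SSZ, SZ))))))
  →10  S(S(S(mul(add(Z, mul(Z, SZ)), add(SSZ, SZ)))))
  →11  S(S(S(mul(mul(Z, SZ), add(SSZ, SZ)))))
  →12  S(S(S(mul(Z, add(SSZ, SZ)))))
  →13  SSSZ

Term B:
  start: add(mul(SZ, SZ), add(SSZ, Z))
  →1  add(add(SZ, mul(Z, SZ)), add(SSZ, Z))
  →2  add(S(add(Z, mul(Z, SZ))), add(SSZ, Z))
  →3  S(add(add(Z, mul(Z, SZ)), add(SSZ, Z)))
  →4  S(add(mul(Z, SZ), add(SSZ, Z)))
  →5  S(add(Z, add(SSZ, Z)))
  →6  S(add(SSZ, Z))
  →7  S(S(add(SZ, Z)))
  →8  S(S(S(add(Z, Z))))
  →9  SSSZ

Answer: SAME — A ⇓ SSSZ, B ⇓ SSSZ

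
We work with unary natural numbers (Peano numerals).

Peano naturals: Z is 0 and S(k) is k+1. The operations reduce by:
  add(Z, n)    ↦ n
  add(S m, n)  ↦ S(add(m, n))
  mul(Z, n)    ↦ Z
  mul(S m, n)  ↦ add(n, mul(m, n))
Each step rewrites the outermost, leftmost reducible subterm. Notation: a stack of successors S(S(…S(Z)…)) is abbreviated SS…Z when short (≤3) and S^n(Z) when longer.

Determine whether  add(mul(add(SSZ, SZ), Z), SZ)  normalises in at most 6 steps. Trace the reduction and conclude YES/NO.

Answer: NO — after 6 steps the term is add(mul(add(Z, SZ), Z), SZ), not yet normal

Derivation:
  start: add(mul(add(SSZ, SZ), Z), SZ)
  [1] add(mul(S(add(SZ, SZ)), Z), SZ)
  [2] add(add(Z, mul(add(SZ, SZ), Z)), SZ)
  [3] add(mul(add(SZ, SZ), Z), SZ)
  [4] add(mul(S(add(Z, SZ)), Z), SZ)
  [5] add(add(Z, mul(add(Z, SZ), Z)), SZ)
  [6] add(mul(add(Z, SZ), Z), SZ)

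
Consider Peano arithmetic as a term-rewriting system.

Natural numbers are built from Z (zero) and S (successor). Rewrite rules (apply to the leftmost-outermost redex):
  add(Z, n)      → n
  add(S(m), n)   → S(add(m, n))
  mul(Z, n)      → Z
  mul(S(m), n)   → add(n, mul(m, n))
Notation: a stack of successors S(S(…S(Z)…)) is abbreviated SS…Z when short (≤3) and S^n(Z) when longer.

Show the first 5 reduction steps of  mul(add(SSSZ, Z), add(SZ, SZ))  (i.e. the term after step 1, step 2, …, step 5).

  start: mul(add(SSSZ, Z), add(SZ, SZ))
  step 1: mul(S(add(SSZ, Z)), add(SZ, SZ))
  step 2: add(add(SZ, SZ), mul(add(SSZ, Z), add(SZ, SZ)))
  step 3: add(S(add(Z, SZ)), mul(add(SSZ, Z), add(SZ, SZ)))
  step 4: S(add(add(Z, SZ), mul(add(SSZ, Z), add(SZ, SZ))))
  step 5: S(add(SZ, mul(add(SSZ, Z), add(SZ, SZ))))

Answer: after 5 steps: S(add(SZ, mul(add(SSZ, Z), add(SZ, SZ))))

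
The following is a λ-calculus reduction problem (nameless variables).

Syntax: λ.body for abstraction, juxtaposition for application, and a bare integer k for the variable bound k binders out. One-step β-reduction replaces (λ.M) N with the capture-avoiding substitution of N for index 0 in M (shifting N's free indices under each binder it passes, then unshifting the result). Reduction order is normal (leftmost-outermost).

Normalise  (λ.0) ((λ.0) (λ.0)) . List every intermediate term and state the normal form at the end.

Answer: normal form = λ.0  (in 2 steps)

Working:
  start: (λ.0) ((λ.0) (λ.0))
  [1] (λ.0) (λ.0)
  [2] λ.0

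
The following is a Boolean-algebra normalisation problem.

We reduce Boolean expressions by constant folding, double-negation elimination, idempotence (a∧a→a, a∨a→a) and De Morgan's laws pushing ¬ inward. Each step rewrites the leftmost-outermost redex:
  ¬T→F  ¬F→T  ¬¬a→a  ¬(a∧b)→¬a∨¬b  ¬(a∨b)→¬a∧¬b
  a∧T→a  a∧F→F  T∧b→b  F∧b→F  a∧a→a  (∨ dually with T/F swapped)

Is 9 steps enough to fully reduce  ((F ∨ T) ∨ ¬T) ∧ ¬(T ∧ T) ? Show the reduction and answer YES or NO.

Answer: YES — reaches normal form F in 6 ≤ 9 steps

Derivation:
  start: ((F ∨ T) ∨ ¬T) ∧ ¬(T ∧ T)
  →1  (T ∨ ¬T) ∧ ¬(T ∧ T)
  →2  T ∧ ¬(T ∧ T)
  →3  ¬(T ∧ T)
  →4  ¬T ∨ ¬T
  →5  ¬T
  →6  F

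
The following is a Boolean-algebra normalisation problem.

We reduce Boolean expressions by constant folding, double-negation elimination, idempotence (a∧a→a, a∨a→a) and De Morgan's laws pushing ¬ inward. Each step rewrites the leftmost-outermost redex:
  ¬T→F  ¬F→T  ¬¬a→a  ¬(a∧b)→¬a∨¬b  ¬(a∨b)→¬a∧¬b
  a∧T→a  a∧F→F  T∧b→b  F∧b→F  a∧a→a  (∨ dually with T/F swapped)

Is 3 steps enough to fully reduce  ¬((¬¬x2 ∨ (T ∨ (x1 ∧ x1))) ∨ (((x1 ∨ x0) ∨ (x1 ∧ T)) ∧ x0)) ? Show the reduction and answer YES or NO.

  start: ¬((¬¬x2 ∨ (T ∨ (x1 ∧ x1))) ∨ (((x1 ∨ x0) ∨ (x1 ∧ T)) ∧ x0))
  →1  ¬(¬¬x2 ∨ (T ∨ (x1 ∧ x1))) ∧ ¬(((x1 ∨ x0) ∨ (x1 ∧ T)) ∧ x0)
  →2  (¬¬¬x2 ∧ ¬(T ∨ (x1 ∧ x1))) ∧ ¬(((x1 ∨ x0) ∨ (x1 ∧ T)) ∧ x0)
  →3  (¬x2 ∧ ¬(T ∨ (x1 ∧ x1))) ∧ ¬(((x1 ∨ x0) ∨ (x1 ∧ T)) ∧ x0)

Answer: NO — after 3 steps the term is (¬x2 ∧ ¬(T ∨ (x1 ∧ x1))) ∧ ¬(((x1 ∨ x0) ∨ (x1 ∧ T)) ∧ x0), not yet normal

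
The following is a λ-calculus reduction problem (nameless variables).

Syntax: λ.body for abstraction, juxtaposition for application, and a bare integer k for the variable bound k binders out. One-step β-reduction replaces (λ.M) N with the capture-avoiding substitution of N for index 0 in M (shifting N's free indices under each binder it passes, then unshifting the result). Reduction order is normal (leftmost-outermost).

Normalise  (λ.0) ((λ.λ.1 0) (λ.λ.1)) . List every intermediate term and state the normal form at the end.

Answer: normal form = λ.λ.1  (in 3 steps)

Working:
  start: (λ.0) ((λ.λ.1 0) (λ.λ.1))
  →1  (λ.λ.1 0) (λ.λ.1)
  →2  λ.(λ.λ.1) 0
  →3  λ.λ.1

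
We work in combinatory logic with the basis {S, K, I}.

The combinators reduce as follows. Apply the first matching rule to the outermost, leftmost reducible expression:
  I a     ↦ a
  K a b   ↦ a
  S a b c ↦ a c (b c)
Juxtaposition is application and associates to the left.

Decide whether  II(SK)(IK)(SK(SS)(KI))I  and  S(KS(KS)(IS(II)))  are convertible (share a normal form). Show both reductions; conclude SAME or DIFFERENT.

Answer: DIFFERENT — A ⇓ I, B ⇓ S(S(SI))

Working:
Term A:
  start: II(SK)(IK)(SK(SS)(KI))I
  step 1: I(SK)(IK)(SK(SS)(KI))I
  step 2: SK(IK)(SK(SS)(KI))I
  step 3: K(SK(SS)(KI))(IK(SK(SS)(KI)))I
  step 4: SK(SS)(KI)I
  step 5: K(KI)(SS(KI))I
  step 6: KII
  step 7: I

Term B:
  start: S(KS(KS)(IS(II)))
  step 1: S(S(IS(II)))
  step 2: S(S(S(II)))
  step 3: S(S(SI))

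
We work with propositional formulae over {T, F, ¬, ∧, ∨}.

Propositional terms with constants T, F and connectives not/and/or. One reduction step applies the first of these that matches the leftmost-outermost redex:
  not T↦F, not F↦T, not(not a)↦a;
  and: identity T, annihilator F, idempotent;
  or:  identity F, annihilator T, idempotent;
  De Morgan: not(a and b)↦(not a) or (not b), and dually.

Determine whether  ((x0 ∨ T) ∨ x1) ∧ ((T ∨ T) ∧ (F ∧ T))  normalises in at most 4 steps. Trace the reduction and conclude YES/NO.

Answer: NO — after 4 steps the term is T ∧ (F ∧ T), not yet normal

Derivation:
  start: ((x0 ∨ T) ∨ x1) ∧ ((T ∨ T) ∧ (F ∧ T))
  [1] (T ∨ x1) ∧ ((T ∨ T) ∧ (F ∧ T))
  [2] T ∧ ((T ∨ T) ∧ (F ∧ T))
  [3] (T ∨ T) ∧ (F ∧ T)
  [4] T ∧ (F ∧ T)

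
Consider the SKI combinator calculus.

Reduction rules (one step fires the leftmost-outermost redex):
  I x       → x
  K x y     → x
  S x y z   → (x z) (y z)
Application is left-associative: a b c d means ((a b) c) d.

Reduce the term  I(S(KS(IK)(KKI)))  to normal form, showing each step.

  start: I(S(KS(IK)(KKI)))
  [1] S(KS(IK)(KKI))
  [2] S(S(KKI))
  [3] S(SK)

Answer: normal form = S(SK)  (in 3 steps)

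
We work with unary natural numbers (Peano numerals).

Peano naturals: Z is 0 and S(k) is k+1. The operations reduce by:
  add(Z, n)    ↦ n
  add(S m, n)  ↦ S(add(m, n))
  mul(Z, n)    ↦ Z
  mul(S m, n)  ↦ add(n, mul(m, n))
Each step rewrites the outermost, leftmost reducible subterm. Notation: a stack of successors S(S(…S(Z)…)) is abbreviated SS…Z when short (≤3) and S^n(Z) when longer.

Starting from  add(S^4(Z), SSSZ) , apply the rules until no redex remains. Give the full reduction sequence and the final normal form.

Answer: normal form = S^7(Z)  (in 5 steps)

Derivation:
  start: add(S^4(Z), SSSZ)
  →1  S(add(SSSZ, SSSZ))
  →2  S(S(add(SSZ, SSSZ)))
  →3  S(S(S(add(SZ, SSSZ))))
  →4  S(S(S(S(add(Z, SSSZ)))))
  →5  S^7(Z)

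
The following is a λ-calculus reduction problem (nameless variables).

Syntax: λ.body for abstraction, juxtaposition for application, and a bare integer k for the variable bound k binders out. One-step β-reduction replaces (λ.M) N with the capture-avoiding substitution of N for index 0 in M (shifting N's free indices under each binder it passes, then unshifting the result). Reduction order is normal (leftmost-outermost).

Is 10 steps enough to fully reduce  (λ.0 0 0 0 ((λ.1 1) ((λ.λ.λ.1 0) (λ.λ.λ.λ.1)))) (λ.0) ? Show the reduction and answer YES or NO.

Answer: YES — reaches normal form λ.0 in 7 ≤ 10 steps

Derivation:
  start: (λ.0 0 0 0 ((λ.1 1) ((λ.λ.λ.1 0) (λ.λ.λ.λ.1)))) (λ.0)
  [1] (λ.0) (λ.0) (λ.0) (λ.0) ((λ.(λ.0) (λ.0)) ((λ.λ.λ.1 0) (λ.λ.λ.λ.1)))
  [2] (λ.0) (λ.0) (λ.0) ((λ.(λ.0) (λ.0)) ((λ.λ.λ.1 0) (λ.λ.λ.λ.1)))
  [3] (λ.0) (λ.0) ((λ.(λ.0) (λ.0)) ((λ.λ.λ.1 0) (λ.λ.λ.λ.1)))
  [4] (λ.0) ((λ.(λ.0) (λ.0)) ((λ.λ.λ.1 0) (λ.λ.λ.λ.1)))
  [5] (λ.(λ.0) (λ.0)) ((λ.λ.λ.1 0) (λ.λ.λ.λ.1))
  [6] (λ.0) (λ.0)
  [7] λ.0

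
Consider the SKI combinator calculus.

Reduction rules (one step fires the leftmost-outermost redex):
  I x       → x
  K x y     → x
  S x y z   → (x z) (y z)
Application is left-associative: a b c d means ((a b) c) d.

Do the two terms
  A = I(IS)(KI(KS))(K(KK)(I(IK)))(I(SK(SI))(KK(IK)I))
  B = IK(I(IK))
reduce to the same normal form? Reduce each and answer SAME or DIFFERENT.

Answer: DIFFERENT — A ⇓ I, B ⇓ KK

Reduction:
Term A:
  start: I(IS)(KI(KS))(K(KK)(I(IK)))(I(SK(SI))(KK(IK)I))
  step 1: IS(KI(KS))(K(KK)(I(IK)))(I(SK(SI))(KK(IK)I))
  step 2: S(KI(KS))(K(KK)(I(IK)))(I(SK(SI))(KK(IK)I))
  step 3: KI(KS)(I(SK(SI))(KK(IK)I))(K(KK)(I(IK))(I(SK(SI))(KK(IK)I)))
  step 4: I(I(SK(SI))(KK(IK)I))(K(KK)(I(IK))(I(SK(SI))(KK(IK)I)))
  step 5: I(SK(SI))(KK(IK)I)(K(KK)(I(IK))(I(SK(SI))(KK(IK)I)))
  step 6: SK(SI)(KK(IK)I)(K(KK)(I(IK))(I(SK(SI))(KK(IK)I)))
  step 7: K(KK(IK)I)(SI(KK(IK)I))(K(KK)(I(IK))(I(SK(SI))(KK(IK)I)))
  step 8: KK(IK)I(K(KK)(I(IK))(I(SK(SI))(KK(IK)I)))
  step 9: KI(K(KK)(I(IK))(I(SK(SI))(KK(IK)I)))
  step 10: I

Term B:
  start: IK(I(IK))
  step 1: K(I(IK))
  step 2: K(IK)
  step 3: KK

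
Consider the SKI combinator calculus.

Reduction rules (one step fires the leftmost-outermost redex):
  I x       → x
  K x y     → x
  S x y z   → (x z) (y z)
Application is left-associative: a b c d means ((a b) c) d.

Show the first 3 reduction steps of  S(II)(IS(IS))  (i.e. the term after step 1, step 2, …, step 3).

Answer: after 3 steps: SI(SS)

Reduction:
  start: S(II)(IS(IS))
  [1] SI(IS(IS))
  [2] SI(S(IS))
  [3] SI(SS)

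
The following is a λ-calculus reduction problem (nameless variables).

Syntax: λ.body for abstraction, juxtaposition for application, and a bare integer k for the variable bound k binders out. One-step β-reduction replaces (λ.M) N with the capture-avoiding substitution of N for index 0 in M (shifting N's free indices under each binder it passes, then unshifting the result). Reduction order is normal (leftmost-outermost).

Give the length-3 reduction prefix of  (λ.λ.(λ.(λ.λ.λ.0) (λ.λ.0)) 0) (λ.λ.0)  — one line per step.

  start: (λ.λ.(λ.(λ.λ.λ.0) (λ.λ.0)) 0) (λ.λ.0)
  [1] λ.(λ.(λ.λ.λ.0) (λ.λ.0)) 0
  [2] λ.(λ.λ.λ.0) (λ.λ.0)
  [3] λ.λ.λ.0

Answer: after 3 steps: λ.λ.λ.0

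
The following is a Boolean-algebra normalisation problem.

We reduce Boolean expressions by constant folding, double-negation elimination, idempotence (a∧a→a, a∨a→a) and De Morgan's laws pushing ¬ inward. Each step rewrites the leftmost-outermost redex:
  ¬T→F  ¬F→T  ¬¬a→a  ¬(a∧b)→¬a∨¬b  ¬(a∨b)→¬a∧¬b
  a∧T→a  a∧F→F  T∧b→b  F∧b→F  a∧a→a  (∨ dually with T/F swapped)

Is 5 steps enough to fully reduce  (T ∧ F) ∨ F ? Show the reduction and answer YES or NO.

Answer: YES — reaches normal form F in 2 ≤ 5 steps

Working:
  start: (T ∧ F) ∨ F
  step 1: T ∧ F
  step 2: F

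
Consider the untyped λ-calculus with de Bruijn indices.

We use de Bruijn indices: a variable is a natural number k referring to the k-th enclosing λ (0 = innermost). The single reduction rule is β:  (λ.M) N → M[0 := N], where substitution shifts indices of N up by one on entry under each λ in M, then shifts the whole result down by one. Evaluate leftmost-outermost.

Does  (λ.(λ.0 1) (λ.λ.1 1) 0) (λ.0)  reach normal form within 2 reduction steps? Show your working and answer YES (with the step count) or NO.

Answer: NO — after 2 steps the term is (λ.λ.1 1) (λ.0) (λ.0), not yet normal

Derivation:
  start: (λ.(λ.0 1) (λ.λ.1 1) 0) (λ.0)
  [1] (λ.0 (λ.0)) (λ.λ.1 1) (λ.0)
  [2] (λ.λ.1 1) (λ.0) (λ.0)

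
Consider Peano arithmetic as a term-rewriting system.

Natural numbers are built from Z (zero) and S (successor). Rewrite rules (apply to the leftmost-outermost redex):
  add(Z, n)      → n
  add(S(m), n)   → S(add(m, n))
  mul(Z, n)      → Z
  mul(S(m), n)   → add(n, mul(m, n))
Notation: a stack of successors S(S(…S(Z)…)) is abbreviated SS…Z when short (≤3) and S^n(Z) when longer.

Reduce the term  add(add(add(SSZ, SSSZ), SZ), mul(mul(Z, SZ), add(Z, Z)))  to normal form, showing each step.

Answer: normal form = S^6(Z)  (in 18 steps)

Reduction:
  start: add(add(add(SSZ, SSSZ), SZ), mul(mul(Z, SZ), add(Z, Z)))
  [1] add(add(S(add(SZ, SSSZ)), SZ), mul(mul(Z, SZ), add(Z, Z)))
  [2] add(S(add(add(SZ, SSSZ), SZ)), mul(mul(Z, SZ), add(Z, Z)))
  [3] S(add(add(add(SZ, SSSZ), SZ), mul(mul(Z, SZ), add(Z, Z))))
  [4] S(add(add(S(add(Z, SSSZ)), SZ), mul(mul(Z, SZ), add(Z, Z))))
  [5] S(add(S(add(add(Z, SSSZ), SZ)), mul(mul(Z, SZ), add(Z, Z))))
  [6] S(S(add(add(add(Z, SSSZ), SZ), mul(mul(Z, SZ), add(Z, Z)))))
  [7] S(S(add(add(SSSZ, SZ), mul(mul(Z, SZ), add(Z, Z)))))
  [8] S(S(add(S(add(SSZ, SZ)), mul(mul(Z, SZ), add(Z, Z)))))
  [9] S(S(S(add(add(SSZ, SZ), mul(mul(Z, SZ), add(Z, Z))))))
  [10] S(S(S(add(S(add(SZ, SZ)), mul(mul(Z, SZ), add(Z, Z))))))
  [11] S(S(S(S(add(add(SZ, SZ), mul(mul(Z, SZ), add(Z, Z)))))))
  [12] S(S(S(S(add(S(add(Z, SZ)), mul(mul(Z, SZ), add(Z, Z)))))))
  [13] S(S(S(S(S(add(add(Z, SZ), mul(mul(Z, SZ), add(Z, Z))))))))
  [14] S(S(S(S(S(add(SZ, mul(mul(Z, SZ), add(Z, Z))))))))
  [15] S(S(S(S(S(S(add(Z, mul(mul(Z, SZ), add(Z, Z)))))))))
  [16] S(S(S(S(S(S(mul(mul(Z, SZ), add(Z, Z))))))))
  [17] S(S(S(S(S(S(mul(Z, add(Z, Z))))))))
  [18] S^6(Z)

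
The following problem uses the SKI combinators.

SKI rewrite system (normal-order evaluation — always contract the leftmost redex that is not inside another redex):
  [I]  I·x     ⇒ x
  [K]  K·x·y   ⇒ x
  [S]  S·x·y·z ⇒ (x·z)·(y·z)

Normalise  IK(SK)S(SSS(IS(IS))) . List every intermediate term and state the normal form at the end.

Answer: normal form = SK(S(SS)(S(SS)))  (in 7 steps)

Derivation:
  start: IK(SK)S(SSS(IS(IS)))
  step 1: K(SK)S(SSS(IS(IS)))
  step 2: SK(SSS(IS(IS)))
  step 3: SK(S(IS(IS))(S(IS(IS))))
  step 4: SK(S(S(IS))(S(IS(IS))))
  step 5: SK(S(SS)(S(IS(IS))))
  step 6: SK(S(SS)(S(S(IS))))
  step 7: SK(S(SS)(S(SS)))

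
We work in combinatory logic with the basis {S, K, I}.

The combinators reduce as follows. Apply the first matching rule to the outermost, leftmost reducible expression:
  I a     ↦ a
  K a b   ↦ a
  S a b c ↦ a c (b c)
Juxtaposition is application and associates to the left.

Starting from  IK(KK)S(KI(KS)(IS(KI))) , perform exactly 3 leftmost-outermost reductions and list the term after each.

  start: IK(KK)S(KI(KS)(IS(KI)))
  step 1: K(KK)S(KI(KS)(IS(KI)))
  step 2: KK(KI(KS)(IS(KI)))
  step 3: K

Answer: after 3 steps: K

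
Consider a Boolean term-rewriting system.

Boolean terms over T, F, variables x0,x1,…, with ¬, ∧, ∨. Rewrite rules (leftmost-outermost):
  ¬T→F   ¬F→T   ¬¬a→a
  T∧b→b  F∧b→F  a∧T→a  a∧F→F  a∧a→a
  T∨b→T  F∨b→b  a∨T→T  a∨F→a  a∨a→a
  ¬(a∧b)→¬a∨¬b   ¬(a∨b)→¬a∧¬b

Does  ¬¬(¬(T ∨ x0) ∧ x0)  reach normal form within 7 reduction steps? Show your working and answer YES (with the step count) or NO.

Answer: YES — reaches normal form F in 5 ≤ 7 steps

Derivation:
  start: ¬¬(¬(T ∨ x0) ∧ x0)
  step 1: ¬(T ∨ x0) ∧ x0
  step 2: (¬T ∧ ¬x0) ∧ x0
  step 3: (F ∧ ¬x0) ∧ x0
  step 4: F ∧ x0
  step 5: F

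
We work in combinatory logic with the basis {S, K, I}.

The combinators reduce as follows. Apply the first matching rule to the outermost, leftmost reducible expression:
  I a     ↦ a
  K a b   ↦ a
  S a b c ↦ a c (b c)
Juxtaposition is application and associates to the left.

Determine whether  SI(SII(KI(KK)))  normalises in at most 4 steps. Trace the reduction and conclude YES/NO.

  start: SI(SII(KI(KK)))
  step 1: SI(I(KI(KK))(I(KI(KK))))
  step 2: SI(KI(KK)(I(KI(KK))))
  step 3: SI(I(I(KI(KK))))
  step 4: SI(I(KI(KK)))

Answer: NO — after 4 steps the term is SI(I(KI(KK))), not yet normal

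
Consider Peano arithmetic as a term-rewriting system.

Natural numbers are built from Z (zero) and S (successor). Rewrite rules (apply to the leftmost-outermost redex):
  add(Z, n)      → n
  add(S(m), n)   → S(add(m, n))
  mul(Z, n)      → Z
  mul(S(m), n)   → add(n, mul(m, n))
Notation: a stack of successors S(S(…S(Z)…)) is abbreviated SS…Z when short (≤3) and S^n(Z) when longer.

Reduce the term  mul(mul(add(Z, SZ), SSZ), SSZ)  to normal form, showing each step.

Answer: normal form = S^4(Z)  (in 15 steps)

Derivation:
  start: mul(mul(add(Z, SZ), SSZ), SSZ)
  [1] mul(mul(SZ, SSZ), SSZ)
  [2] mul(add(SSZ, mul(Z, SSZ)), SSZ)
  [3] mul(S(add(SZ, mul(Z, SSZ))), SSZ)
  [4] add(SSZ, mul(add(SZ, mul(Z, SSZ)), SSZ))
  [5] S(add(SZ, mul(add(SZ, mul(Z, SSZ)), SSZ)))
  [6] S(S(add(Z, mul(add(SZ, mul(Z, SSZ)), SSZ))))
  [7] S(S(mul(add(SZ, mul(Z, SSZ)), SSZ)))
  [8] S(S(mul(S(add(Z, mul(Z, SSZ))), SSZ)))
  [9] S(S(add(SSZ, mul(add(Z, mul(Z, SSZ)), SSZ))))
  [10] S(S(S(add(SZ, mul(add(Z, mul(Z, SSZ)), SSZ)))))
  [11] S(S(S(S(add(Z, mul(add(Z, mul(Z, SSZ)), SSZ))))))
  [12] S(S(S(S(mul(add(Z, mul(Z, SSZ)), SSZ)))))
  [13] S(S(S(S(mul(mul(Z, SSZ), SSZ)))))
  [14] S(S(S(S(mul(Z, SSZ)))))
  [15] S^4(Z)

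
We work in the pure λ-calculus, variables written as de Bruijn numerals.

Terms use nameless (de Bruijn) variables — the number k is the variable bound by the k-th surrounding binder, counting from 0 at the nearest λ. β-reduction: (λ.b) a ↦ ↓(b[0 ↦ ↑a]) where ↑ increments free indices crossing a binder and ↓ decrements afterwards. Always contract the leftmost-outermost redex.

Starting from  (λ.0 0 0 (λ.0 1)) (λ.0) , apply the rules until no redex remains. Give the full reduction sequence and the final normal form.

Answer: normal form = λ.0 (λ.0)  (in 4 steps)

Working:
  start: (λ.0 0 0 (λ.0 1)) (λ.0)
  step 1: (λ.0) (λ.0) (λ.0) (λ.0 (λ.0))
  step 2: (λ.0) (λ.0) (λ.0 (λ.0))
  step 3: (λ.0) (λ.0 (λ.0))
  step 4: λ.0 (λ.0)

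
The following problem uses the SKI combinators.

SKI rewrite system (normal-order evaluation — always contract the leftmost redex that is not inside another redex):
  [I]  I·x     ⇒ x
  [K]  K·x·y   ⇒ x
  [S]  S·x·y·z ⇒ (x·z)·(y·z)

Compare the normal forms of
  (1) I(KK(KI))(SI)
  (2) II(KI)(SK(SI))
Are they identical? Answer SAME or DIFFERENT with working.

Term A:
  start: I(KK(KI))(SI)
  [1] KK(KI)(SI)
  [2] K(SI)

Term B:
  start: II(KI)(SK(SI))
  [1] I(KI)(SK(SI))
  [2] KI(SK(SI))
  [3] I

Answer: DIFFERENT — A ⇓ K(SI), B ⇓ I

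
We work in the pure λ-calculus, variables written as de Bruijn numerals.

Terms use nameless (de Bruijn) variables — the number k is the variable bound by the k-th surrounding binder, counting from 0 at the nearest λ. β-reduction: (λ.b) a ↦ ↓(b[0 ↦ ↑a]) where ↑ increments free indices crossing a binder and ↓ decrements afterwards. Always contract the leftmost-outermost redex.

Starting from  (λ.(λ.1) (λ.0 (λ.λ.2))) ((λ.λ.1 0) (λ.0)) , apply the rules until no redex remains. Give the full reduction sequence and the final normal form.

  start: (λ.(λ.1) (λ.0 (λ.λ.2))) ((λ.λ.1 0) (λ.0))
  step 1: (λ.(λ.λ.1 0) (λ.0)) (λ.0 (λ.λ.2))
  step 2: (λ.λ.1 0) (λ.0)
  step 3: λ.(λ.0) 0
  step 4: λ.0

Answer: normal form = λ.0  (in 4 steps)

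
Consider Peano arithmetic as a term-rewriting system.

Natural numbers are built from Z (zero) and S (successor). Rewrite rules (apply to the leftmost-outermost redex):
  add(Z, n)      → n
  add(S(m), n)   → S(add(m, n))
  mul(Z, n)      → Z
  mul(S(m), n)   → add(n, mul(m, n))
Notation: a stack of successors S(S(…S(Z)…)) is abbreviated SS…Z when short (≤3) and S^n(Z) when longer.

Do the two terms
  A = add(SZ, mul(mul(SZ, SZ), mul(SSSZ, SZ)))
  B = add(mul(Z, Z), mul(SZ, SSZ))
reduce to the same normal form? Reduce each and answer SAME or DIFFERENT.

Answer: DIFFERENT — A ⇓ S^4(Z), B ⇓ SSZ

Reduction:
Term A:
  start: add(SZ, mul(mul(SZ, SZ), mul(SSSZ, SZ)))
  →1  S(add(Z, mul(mul(SZ, SZ), mul(SSSZ, SZ))))
  →2  S(mul(mul(SZ, SZ), mul(SSSZ, SZ)))
  →3  S(mul(add(SZ, mul(Z, SZ)), mul(SSSZ, SZ)))
  →4  S(mul(S(add(Z, mul(Z, SZ))), mul(SSSZ, SZ)))
  →5  S(add(mul(SSSZ, SZ), mul(add(Z, mul(Z, SZ)), mul(SSSZ, SZ))))
  →6  S(add(add(SZ, mul(SSZ, SZ)), mul(add(Z, mul(Z, SZ)), mul(SSSZ, SZ))))
  →7  S(add(S(add(Z, mul(SSZ, SZ))), mul(add(Z, mul(Z, SZ)), mul(SSSZ, SZ))))
  →8  S(S(add(add(Z, mul(SSZ, SZ)), mul(add(Z, mul(Z, SZ)), mul(SSSZ, SZ)))))
  →9  S(S(add(mul(SSZ, SZ), mul(add(Z, mul(Z, SZ)), mul(SSSZ, SZ)))))
  →10  S(S(add(add(SZ, mul(SZ, SZ)), mul(add(Z, mul(Z, SZ)), mul(SSSZ, SZ)))))
  →11  S(S(add(S(add(Z, mul(SZ, SZ))), mul(add(Z, mul(Z, SZ)), mul(SSSZ, SZ)))))
  →12  S(S(S(add(add(Z, mul(SZ, SZ)), mul(add(Z, mul(Z, SZ)), mul(SSSZ, SZ))))))
  →13  S(S(S(add(mul(SZ, SZ), mul(add(Z, mul(Z, SZ)), mul(SSSZ, SZ))))))
  →14  S(S(S(add(add(SZ, mul(Z, SZ)), mul(add(Z, mul(Z, SZ)), mul(SSSZ, SZ))))))
  →15  S(S(S(add(S(add(Z, mul(Z, SZ))), mul(add(Z, mul(Z, SZ)), mul(SSSZ, SZ))))))
  →16  S(S(S(S(add(add(Z, mul(Z, SZ)), mul(add(Z, mul(Z, SZ)), mul(SSSZ, SZ)))))))
  →17  S(S(S(S(add(mul(Z, SZ), mul(add(Z, mul(Z, SZ)), mul(SSSZ, SZ)))))))
  →18  S(S(S(S(add(Z, mul(add(Z, mul(Z, SZ)), mul(SSSZ, SZ)))))))
  →19  S(S(S(S(mul(add(Z, mul(Z, SZ)), mul(SSSZ, SZ))))))
  →20  S(S(S(S(mul(mul(Z, SZ), mul(SSSZ, SZ))))))
  →21  S(S(S(S(mul(Z, mul(SSSZ, SZ))))))
  →22  S^4(Z)

Term B:
  start: add(mul(Z, Z), mul(SZ, SSZ))
  →1  add(Z, mul(SZ, SSZ))
  →2  mul(SZ, SSZ)
  →3  add(SSZ, mul(Z, SSZ))
  →4  S(add(SZ, mul(Z, SSZ)))
  →5  S(S(add(Z, mul(Z, SSZ))))
  →6  S(S(mul(Z, SSZ)))
  →7  SSZ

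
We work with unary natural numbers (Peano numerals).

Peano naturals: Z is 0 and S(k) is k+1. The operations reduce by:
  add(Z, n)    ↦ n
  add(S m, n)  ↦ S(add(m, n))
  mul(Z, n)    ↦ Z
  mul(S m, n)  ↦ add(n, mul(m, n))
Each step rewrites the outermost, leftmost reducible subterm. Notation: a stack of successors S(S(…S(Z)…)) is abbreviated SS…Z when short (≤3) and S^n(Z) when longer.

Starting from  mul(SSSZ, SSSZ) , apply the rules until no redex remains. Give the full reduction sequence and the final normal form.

  start: mul(SSSZ, SSSZ)
  step 1: add(SSSZ, mul(SSZ, SSSZ))
  step 2: S(add(SSZ, mul(SSZ, SSSZ)))
  step 3: S(S(add(SZ, mul(SSZ, SSSZ))))
  step 4: S(S(S(add(Z, mul(SSZ, SSSZ)))))
  step 5: S(S(S(mul(SSZ, SSSZ))))
  step 6: S(S(S(add(SSSZ, mul(SZ, SSSZ)))))
  step 7: S(S(S(S(add(SSZ, mul(SZ, SSSZ))))))
  step 8: S(S(S(S(S(add(SZ, mul(SZ, SSSZ)))))))
  step 9: S(S(S(S(S(S(add(Z, mul(SZ, SSSZ))))))))
  step 10: S(S(S(S(S(S(mul(SZ, SSSZ)))))))
  step 11: S(S(S(S(S(S(add(SSSZ, mul(Z, SSSZ))))))))
  step 12: S(S(S(S(S(S(S(add(SSZ, mul(Z, SSSZ)))))))))
  step 13: S(S(S(S(S(S(S(S(add(SZ, mul(Z, SSSZ))))))))))
  step 14: S(S(S(S(S(S(S(S(S(add(Z, mul(Z, SSSZ)))))))))))
  step 15: S(S(S(S(S(S(S(S(S(mul(Z, SSSZ))))))))))
  step 16: S^9(Z)

Answer: normal form = S^9(Z)  (in 16 steps)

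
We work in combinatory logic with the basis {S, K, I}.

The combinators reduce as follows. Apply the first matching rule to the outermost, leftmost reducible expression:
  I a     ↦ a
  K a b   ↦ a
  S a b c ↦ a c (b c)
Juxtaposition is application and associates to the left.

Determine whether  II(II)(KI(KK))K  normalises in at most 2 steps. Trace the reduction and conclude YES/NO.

  start: II(II)(KI(KK))K
  →1  I(II)(KI(KK))K
  →2  II(KI(KK))K

Answer: NO — after 2 steps the term is II(KI(KK))K, not yet normal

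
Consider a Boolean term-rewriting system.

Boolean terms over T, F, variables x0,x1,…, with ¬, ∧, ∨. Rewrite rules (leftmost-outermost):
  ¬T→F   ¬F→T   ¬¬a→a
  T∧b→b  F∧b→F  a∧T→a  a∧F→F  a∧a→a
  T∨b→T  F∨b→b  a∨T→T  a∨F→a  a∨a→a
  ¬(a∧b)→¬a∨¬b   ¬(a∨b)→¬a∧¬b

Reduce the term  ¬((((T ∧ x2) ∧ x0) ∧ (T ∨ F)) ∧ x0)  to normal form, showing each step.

  start: ¬((((T ∧ x2) ∧ x0) ∧ (T ∨ F)) ∧ x0)
  →1  ¬(((T ∧ x2) ∧ x0) ∧ (T ∨ F)) ∨ ¬x0
  →2  (¬((T ∧ x2) ∧ x0) ∨ ¬(T ∨ F)) ∨ ¬x0
  →3  ((¬(T ∧ x2) ∨ ¬x0) ∨ ¬(T ∨ F)) ∨ ¬x0
  →4  (((¬T ∨ ¬x2) ∨ ¬x0) ∨ ¬(T ∨ F)) ∨ ¬x0
  →5  (((F ∨ ¬x2) ∨ ¬x0) ∨ ¬(T ∨ F)) ∨ ¬x0
  →6  ((¬x2 ∨ ¬x0) ∨ ¬(T ∨ F)) ∨ ¬x0
  →7  ((¬x2 ∨ ¬x0) ∨ (¬T ∧ ¬F)) ∨ ¬x0
  →8  ((¬x2 ∨ ¬x0) ∨ (F ∧ ¬F)) ∨ ¬x0
  →9  ((¬x2 ∨ ¬x0) ∨ F) ∨ ¬x0
  →10  (¬x2 ∨ ¬x0) ∨ ¬x0

Answer: normal form = (¬x2 ∨ ¬x0) ∨ ¬x0  (in 10 steps)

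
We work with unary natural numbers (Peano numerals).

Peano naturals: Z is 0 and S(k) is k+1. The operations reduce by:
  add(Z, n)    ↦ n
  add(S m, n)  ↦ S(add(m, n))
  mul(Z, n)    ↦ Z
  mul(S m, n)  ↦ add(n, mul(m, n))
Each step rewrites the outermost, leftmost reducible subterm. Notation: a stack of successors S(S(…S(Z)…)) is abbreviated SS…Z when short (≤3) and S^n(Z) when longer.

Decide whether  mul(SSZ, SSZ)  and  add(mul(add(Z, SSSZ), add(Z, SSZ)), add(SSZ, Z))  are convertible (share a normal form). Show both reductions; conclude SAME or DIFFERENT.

Term A:
  start: mul(SSZ, SSZ)
  →1  add(SSZ, mul(SZ, SSZ))
  →2  S(add(SZ, mul(SZ, SSZ)))
  →3  S(S(add(Z, mul(SZ, SSZ))))
  →4  S(S(mul(SZ, SSZ)))
  →5  S(S(add(SSZ, mul(Z, SSZ))))
  →6  S(S(S(add(SZ, mul(Z, SSZ)))))
  →7  S(S(S(S(add(Z, mul(Z, SSZ))))))
  →8  S(S(S(S(mul(Z, SSZ)))))
  →9  S^4(Z)

Term B:
  start: add(mul(add(Z, SSSZ), add(Z, SSZ)), add(SSZ, Z))
  →1  add(mul(SSSZ, add(Z, SSZ)), add(SSZ, Z))
  →2  add(add(add(Z, SSZ), mul(SSZ, add(Z, SSZ))), add(SSZ, Z))
  →3  add(add(SSZ, mul(SSZ, add(Z, SSZ))), add(SSZ, Z))
  →4  add(S(add(SZ, mul(SSZ, add(Z, SSZ)))), add(SSZ, Z))
  →5  S(add(add(SZ, mul(SSZ, add(Z, SSZ))), add(SSZ, Z)))
  →6  S(add(S(add(Z, mul(SSZ, add(Z, SSZ)))), add(SSZ, Z)))
  →7  S(S(add(add(Z, mul(SSZ, add(Z, SSZ))), add(SSZ, Z))))
  →8  S(S(add(mul(SSZ, add(Z, SSZ)), add(SSZ, Z))))
  →9  S(S(add(add(add(Z, SSZ), mul(SZ, add(Z, SSZ))), add(SSZ, Z))))
  →10  S(S(add(add(SSZ, mul(SZ, add(Z, SSZ))), add(SSZ, Z))))
  →11  S(S(add(S(add(SZ, mul(SZ, add(Z, SSZ)))), add(SSZ, Z))))
  →12  S(S(S(add(add(SZ, mul(SZ, add(Z, SSZ))), add(SSZ, Z)))))
  →13  S(S(S(add(S(add(Z, mul(SZ, add(Z, SSZ)))), add(SSZ, Z)))))
  →14  S(S(S(S(add(add(Z, mul(SZ, add(Z, SSZ))), add(SSZ, Z))))))
  →15  S(S(S(S(add(mul(SZ, add(Z, SSZ)), add(SSZ, Z))))))
  →16  S(S(S(S(add(add(add(Z, SSZ), mul(Z, add(Z, SSZ))), add(SSZ, Z))))))
  →17  S(S(S(S(add(add(SSZ, mul(Z, add(Z, SSZ))), add(SSZ, Z))))))
  →18  S(S(S(S(add(S(add(SZ, mul(Z, add(Z, SSZ)))), add(SSZ, Z))))))
  →19  S(S(S(S(S(add(add(SZ, mul(Z, add(Z, SSZ))), add(SSZ, Z)))))))
  →20  S(S(S(S(S(add(S(add(Z, mul(Z, add(Z, SSZ)))), add(SSZ, Z)))))))
  →21  S(S(S(S(S(S(add(add(Z, mul(Z, add(Z, SSZ))), add(SSZ, Z))))))))
  →22  S(S(S(S(S(S(add(mul(Z, add(Z, SSZ)), add(SSZ, Z))))))))
  →23  S(S(S(S(S(S(add(Z, add(SSZ, Z))))))))
  →24  S(S(S(S(S(S(add(SSZ, Z)))))))
  →25  S(S(S(S(S(S(S(add(SZ, Z))))))))
  →26  S(S(S(S(S(S(S(S(add(Z, Z)))))))))
  →27  S^8(Z)

Answer: DIFFERENT — A ⇓ S^4(Z), B ⇓ S^8(Z)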